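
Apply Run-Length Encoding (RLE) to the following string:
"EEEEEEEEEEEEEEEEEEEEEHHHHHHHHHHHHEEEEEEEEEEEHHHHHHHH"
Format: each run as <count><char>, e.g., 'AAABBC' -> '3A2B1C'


Scanning runs left to right:
  i=0: run of 'E' x 21 -> '21E'
  i=21: run of 'H' x 12 -> '12H'
  i=33: run of 'E' x 11 -> '11E'
  i=44: run of 'H' x 8 -> '8H'

RLE = 21E12H11E8H


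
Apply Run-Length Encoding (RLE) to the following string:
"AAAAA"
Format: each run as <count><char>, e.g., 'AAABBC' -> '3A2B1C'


Scanning runs left to right:
  i=0: run of 'A' x 5 -> '5A'

RLE = 5A


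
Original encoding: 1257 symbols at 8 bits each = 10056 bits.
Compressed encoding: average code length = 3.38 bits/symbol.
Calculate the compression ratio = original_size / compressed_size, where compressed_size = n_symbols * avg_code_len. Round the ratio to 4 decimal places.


original_size = n_symbols * orig_bits = 1257 * 8 = 10056 bits
compressed_size = n_symbols * avg_code_len = 1257 * 3.38 = 4248.66 bits
ratio = original_size / compressed_size = 10056 / 4248.66 = 2.3669

Compression ratio = 2.3669


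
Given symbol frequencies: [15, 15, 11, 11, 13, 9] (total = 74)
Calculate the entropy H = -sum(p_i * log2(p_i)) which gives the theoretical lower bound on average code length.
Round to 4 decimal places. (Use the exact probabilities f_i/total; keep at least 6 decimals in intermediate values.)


Per-symbol terms -p_i * log2(p_i) with p_i = f_i/74:
  p = 15/74 = 0.202703: log2(p) = -2.302563, -p*log2(p) = 0.466736
  p = 15/74 = 0.202703: log2(p) = -2.302563, -p*log2(p) = 0.466736
  p = 11/74 = 0.148649: log2(p) = -2.750022, -p*log2(p) = 0.408787
  p = 11/74 = 0.148649: log2(p) = -2.750022, -p*log2(p) = 0.408787
  p = 13/74 = 0.175676: log2(p) = -2.509014, -p*log2(p) = 0.440773
  p = 9/74 = 0.121622: log2(p) = -3.039528, -p*log2(p) = 0.369672
H = 0.466736 + 0.466736 + 0.408787 + 0.408787 + 0.440773 + 0.369672 = 2.561491

H = 2.5615 bits/symbol


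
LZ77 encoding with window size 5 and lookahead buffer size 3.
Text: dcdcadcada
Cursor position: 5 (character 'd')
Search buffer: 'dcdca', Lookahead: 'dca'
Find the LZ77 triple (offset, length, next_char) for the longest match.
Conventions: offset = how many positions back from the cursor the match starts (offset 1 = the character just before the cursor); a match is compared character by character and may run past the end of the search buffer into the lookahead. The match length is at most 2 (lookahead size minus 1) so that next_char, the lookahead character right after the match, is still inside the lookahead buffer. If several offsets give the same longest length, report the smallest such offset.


Try each offset into the search buffer:
  offset=1 (pos 4, char 'a'): match length 0
  offset=2 (pos 3, char 'c'): match length 0
  offset=3 (pos 2, char 'd'): match length 2
  offset=4 (pos 1, char 'c'): match length 0
  offset=5 (pos 0, char 'd'): match length 2
Longest match has length 2, found at offsets 3, 5; take the smallest, offset 3.
next_char = character at position 5 + 2 = 7 -> 'a'

Best match: offset=3, length=2 (matching 'dc' starting at position 2)
LZ77 triple: (3, 2, 'a')


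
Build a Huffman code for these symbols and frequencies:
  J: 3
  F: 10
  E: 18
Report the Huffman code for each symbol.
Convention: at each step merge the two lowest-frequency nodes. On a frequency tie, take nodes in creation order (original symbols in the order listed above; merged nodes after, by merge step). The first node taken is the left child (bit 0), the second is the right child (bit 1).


Huffman tree construction:
Step 1: Merge J(3) + F(10) = 13
Step 2: Merge (J+F)(13) + E(18) = 31
Read each symbol's code off the tree from the root (left child = 0, right child = 1).

Codes:
  J: 00 (length 2)
  F: 01 (length 2)
  E: 1 (length 1)
Average code length: 44/31 = 1.4194 bits/symbol


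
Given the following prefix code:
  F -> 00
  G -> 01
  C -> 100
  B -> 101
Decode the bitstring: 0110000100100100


Decoding step by step:
Bits 01 -> G
Bits 100 -> C
Bits 00 -> F
Bits 100 -> C
Bits 100 -> C
Bits 100 -> C


Decoded message: GCFCCC


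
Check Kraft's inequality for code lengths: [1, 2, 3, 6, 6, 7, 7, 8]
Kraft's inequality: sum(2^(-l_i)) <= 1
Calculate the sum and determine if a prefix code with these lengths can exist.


Sum = 2^(-1) + 2^(-2) + 2^(-3) + 2^(-6) + 2^(-6) + 2^(-7) + 2^(-7) + 2^(-8)
    = 0.5 + 0.25 + 0.125 + 0.015625 + 0.015625 + 0.0078125 + 0.0078125 + 0.00390625
    = 237/256 = 0.92578125
Since 0.92578125 <= 1, Kraft's inequality IS satisfied.
A prefix code with these lengths CAN exist.

Kraft sum = 0.92578125. Satisfied.


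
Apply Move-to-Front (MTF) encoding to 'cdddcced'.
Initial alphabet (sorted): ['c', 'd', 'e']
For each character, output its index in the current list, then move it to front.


MTF encoding:
'c': index 0 in ['c', 'd', 'e'] -> ['c', 'd', 'e']
'd': index 1 in ['c', 'd', 'e'] -> ['d', 'c', 'e']
'd': index 0 in ['d', 'c', 'e'] -> ['d', 'c', 'e']
'd': index 0 in ['d', 'c', 'e'] -> ['d', 'c', 'e']
'c': index 1 in ['d', 'c', 'e'] -> ['c', 'd', 'e']
'c': index 0 in ['c', 'd', 'e'] -> ['c', 'd', 'e']
'e': index 2 in ['c', 'd', 'e'] -> ['e', 'c', 'd']
'd': index 2 in ['e', 'c', 'd'] -> ['d', 'e', 'c']


Output: [0, 1, 0, 0, 1, 0, 2, 2]


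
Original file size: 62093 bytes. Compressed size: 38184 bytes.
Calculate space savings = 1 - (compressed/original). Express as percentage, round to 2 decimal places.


ratio = compressed/original = 38184/62093 = 0.614949
savings = 1 - ratio = 1 - 0.614949 = 0.385051
as a percentage: 0.385051 * 100 = 38.51%

Space savings = 1 - 38184/62093 = 38.51%


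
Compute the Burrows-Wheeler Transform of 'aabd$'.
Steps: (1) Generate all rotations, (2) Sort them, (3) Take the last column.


Rotations (sorted):
  0: $aabd -> last char: d
  1: aabd$ -> last char: $
  2: abd$a -> last char: a
  3: bd$aa -> last char: a
  4: d$aab -> last char: b


BWT = d$aab


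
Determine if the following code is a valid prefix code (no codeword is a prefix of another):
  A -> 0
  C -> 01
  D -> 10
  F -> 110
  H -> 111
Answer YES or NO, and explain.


Checking each pair (does one codeword prefix another?):
  A='0' vs C='01': prefix -- VIOLATION

NO -- this is NOT a valid prefix code. A (0) is a prefix of C (01).


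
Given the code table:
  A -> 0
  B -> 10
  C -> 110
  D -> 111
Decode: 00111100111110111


Decoding:
0 -> A
0 -> A
111 -> D
10 -> B
0 -> A
111 -> D
110 -> C
111 -> D


Result: AADBADCD


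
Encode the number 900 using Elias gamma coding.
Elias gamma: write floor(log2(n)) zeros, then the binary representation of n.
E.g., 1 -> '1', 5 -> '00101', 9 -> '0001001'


num_bits = floor(log2(900)) + 1 = 10
leading_zeros = num_bits - 1 = 9
binary(900) = 1110000100

Elias gamma(900) = '000000000' + '1110000100' = 0000000001110000100 (19 bits)


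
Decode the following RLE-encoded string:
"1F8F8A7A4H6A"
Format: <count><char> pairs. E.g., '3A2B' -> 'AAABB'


Expanding each <count><char> pair:
  1F -> 'F'
  8F -> 'FFFFFFFF'
  8A -> 'AAAAAAAA'
  7A -> 'AAAAAAA'
  4H -> 'HHHH'
  6A -> 'AAAAAA'

Decoded = FFFFFFFFFAAAAAAAAAAAAAAAHHHHAAAAAA


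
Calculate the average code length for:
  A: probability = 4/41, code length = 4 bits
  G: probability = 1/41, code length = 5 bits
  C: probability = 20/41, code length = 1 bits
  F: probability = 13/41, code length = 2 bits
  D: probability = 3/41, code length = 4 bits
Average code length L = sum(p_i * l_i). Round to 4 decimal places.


Weighted contributions p_i * l_i:
  A: (4/41) * 4 = 16/41
  G: (1/41) * 5 = 5/41
  C: (20/41) * 1 = 20/41
  F: (13/41) * 2 = 26/41
  D: (3/41) * 4 = 12/41
Sum = (16 + 5 + 20 + 26 + 12)/41 = 79/41

L = 79/41 = 1.9268 bits/symbol


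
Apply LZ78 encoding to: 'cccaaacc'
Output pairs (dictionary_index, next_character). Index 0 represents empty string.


LZ78 encoding steps:
Dictionary: {0: ''}
Step 1: w='' (idx 0), next='c' -> output (0, 'c'), add 'c' as idx 1
Step 2: w='c' (idx 1), next='c' -> output (1, 'c'), add 'cc' as idx 2
Step 3: w='' (idx 0), next='a' -> output (0, 'a'), add 'a' as idx 3
Step 4: w='a' (idx 3), next='a' -> output (3, 'a'), add 'aa' as idx 4
Step 5: w='cc' (idx 2), end of input -> output (2, '')


Encoded: [(0, 'c'), (1, 'c'), (0, 'a'), (3, 'a'), (2, '')]


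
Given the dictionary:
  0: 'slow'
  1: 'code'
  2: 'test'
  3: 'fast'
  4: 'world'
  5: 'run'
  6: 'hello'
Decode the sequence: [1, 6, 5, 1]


Look up each index in the dictionary:
  1 -> 'code'
  6 -> 'hello'
  5 -> 'run'
  1 -> 'code'

Decoded: "code hello run code"


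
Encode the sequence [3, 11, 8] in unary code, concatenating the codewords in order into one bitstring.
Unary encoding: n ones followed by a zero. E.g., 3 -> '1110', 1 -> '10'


Encode each number as n ones followed by a terminating 0:
  3 -> 1110 (4 bits)
  11 -> 111111111110 (12 bits)
  8 -> 111111110 (9 bits)
Total length = 4 + 12 + 9 = 25 bits.

Unary([3, 11, 8]) = 1110111111111110111111110 (25 bits)


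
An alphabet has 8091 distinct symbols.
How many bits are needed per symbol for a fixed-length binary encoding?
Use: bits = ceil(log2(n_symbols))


log2(8091) = 12.9821
Bracket: 2^12 = 4096 < 8091 <= 2^13 = 8192
So ceil(log2(8091)) = 13

bits = ceil(log2(8091)) = ceil(12.9821) = 13 bits


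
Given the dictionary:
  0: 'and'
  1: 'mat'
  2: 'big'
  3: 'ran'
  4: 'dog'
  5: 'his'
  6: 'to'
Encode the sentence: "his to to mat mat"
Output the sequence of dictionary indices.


Look up each word in the dictionary:
  'his' -> 5
  'to' -> 6
  'to' -> 6
  'mat' -> 1
  'mat' -> 1

Encoded: [5, 6, 6, 1, 1]


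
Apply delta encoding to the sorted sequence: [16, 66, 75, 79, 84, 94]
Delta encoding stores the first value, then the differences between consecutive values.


First value: 16
Deltas:
  66 - 16 = 50
  75 - 66 = 9
  79 - 75 = 4
  84 - 79 = 5
  94 - 84 = 10


Delta encoded: [16, 50, 9, 4, 5, 10]


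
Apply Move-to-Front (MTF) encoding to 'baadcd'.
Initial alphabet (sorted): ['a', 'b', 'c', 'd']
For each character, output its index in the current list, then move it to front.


MTF encoding:
'b': index 1 in ['a', 'b', 'c', 'd'] -> ['b', 'a', 'c', 'd']
'a': index 1 in ['b', 'a', 'c', 'd'] -> ['a', 'b', 'c', 'd']
'a': index 0 in ['a', 'b', 'c', 'd'] -> ['a', 'b', 'c', 'd']
'd': index 3 in ['a', 'b', 'c', 'd'] -> ['d', 'a', 'b', 'c']
'c': index 3 in ['d', 'a', 'b', 'c'] -> ['c', 'd', 'a', 'b']
'd': index 1 in ['c', 'd', 'a', 'b'] -> ['d', 'c', 'a', 'b']


Output: [1, 1, 0, 3, 3, 1]


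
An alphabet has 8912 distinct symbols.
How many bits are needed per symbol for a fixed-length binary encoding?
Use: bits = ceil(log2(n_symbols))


log2(8912) = 13.1215
Bracket: 2^13 = 8192 < 8912 <= 2^14 = 16384
So ceil(log2(8912)) = 14

bits = ceil(log2(8912)) = ceil(13.1215) = 14 bits


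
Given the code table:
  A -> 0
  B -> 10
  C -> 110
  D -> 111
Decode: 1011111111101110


Decoding:
10 -> B
111 -> D
111 -> D
111 -> D
0 -> A
111 -> D
0 -> A


Result: BDDDADA


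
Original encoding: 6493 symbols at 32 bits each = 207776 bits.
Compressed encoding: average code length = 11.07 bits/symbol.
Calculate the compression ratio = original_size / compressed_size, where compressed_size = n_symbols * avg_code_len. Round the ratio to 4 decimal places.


original_size = n_symbols * orig_bits = 6493 * 32 = 207776 bits
compressed_size = n_symbols * avg_code_len = 6493 * 11.07 = 71877.51 bits
ratio = original_size / compressed_size = 207776 / 71877.51 = 2.8907

Compression ratio = 2.8907


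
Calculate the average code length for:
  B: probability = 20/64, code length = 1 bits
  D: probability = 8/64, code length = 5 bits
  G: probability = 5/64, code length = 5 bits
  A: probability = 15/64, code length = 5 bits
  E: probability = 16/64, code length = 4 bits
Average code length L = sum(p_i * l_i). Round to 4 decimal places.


Weighted contributions p_i * l_i:
  B: (20/64) * 1 = 20/64
  D: (8/64) * 5 = 40/64
  G: (5/64) * 5 = 25/64
  A: (15/64) * 5 = 75/64
  E: (16/64) * 4 = 64/64
Sum = (20 + 40 + 25 + 75 + 64)/64 = 224/64

L = 224/64 = 3.5000 bits/symbol


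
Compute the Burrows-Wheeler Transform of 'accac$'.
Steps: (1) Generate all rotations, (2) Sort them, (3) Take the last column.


Rotations (sorted):
  0: $accac -> last char: c
  1: ac$acc -> last char: c
  2: accac$ -> last char: $
  3: c$acca -> last char: a
  4: cac$ac -> last char: c
  5: ccac$a -> last char: a


BWT = cc$aca


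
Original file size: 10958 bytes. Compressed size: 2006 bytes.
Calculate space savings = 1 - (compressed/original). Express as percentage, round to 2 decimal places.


ratio = compressed/original = 2006/10958 = 0.183063
savings = 1 - ratio = 1 - 0.183063 = 0.816937
as a percentage: 0.816937 * 100 = 81.69%

Space savings = 1 - 2006/10958 = 81.69%


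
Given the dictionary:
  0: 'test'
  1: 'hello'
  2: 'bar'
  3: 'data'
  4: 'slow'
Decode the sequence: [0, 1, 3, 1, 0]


Look up each index in the dictionary:
  0 -> 'test'
  1 -> 'hello'
  3 -> 'data'
  1 -> 'hello'
  0 -> 'test'

Decoded: "test hello data hello test"


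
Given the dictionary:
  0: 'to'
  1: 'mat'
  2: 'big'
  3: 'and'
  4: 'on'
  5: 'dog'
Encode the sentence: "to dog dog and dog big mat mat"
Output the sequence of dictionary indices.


Look up each word in the dictionary:
  'to' -> 0
  'dog' -> 5
  'dog' -> 5
  'and' -> 3
  'dog' -> 5
  'big' -> 2
  'mat' -> 1
  'mat' -> 1

Encoded: [0, 5, 5, 3, 5, 2, 1, 1]


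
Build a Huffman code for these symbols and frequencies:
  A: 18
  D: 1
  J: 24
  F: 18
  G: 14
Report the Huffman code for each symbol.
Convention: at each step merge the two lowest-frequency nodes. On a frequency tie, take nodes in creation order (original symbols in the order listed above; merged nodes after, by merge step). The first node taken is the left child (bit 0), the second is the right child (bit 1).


Huffman tree construction:
Step 1: Merge D(1) + G(14) = 15
Step 2: Merge (D+G)(15) + A(18) = 33
Step 3: Merge F(18) + J(24) = 42
Step 4: Merge ((D+G)+A)(33) + (F+J)(42) = 75
Read each symbol's code off the tree from the root (left child = 0, right child = 1).

Codes:
  A: 01 (length 2)
  D: 000 (length 3)
  J: 11 (length 2)
  F: 10 (length 2)
  G: 001 (length 3)
Average code length: 165/75 = 2.2000 bits/symbol


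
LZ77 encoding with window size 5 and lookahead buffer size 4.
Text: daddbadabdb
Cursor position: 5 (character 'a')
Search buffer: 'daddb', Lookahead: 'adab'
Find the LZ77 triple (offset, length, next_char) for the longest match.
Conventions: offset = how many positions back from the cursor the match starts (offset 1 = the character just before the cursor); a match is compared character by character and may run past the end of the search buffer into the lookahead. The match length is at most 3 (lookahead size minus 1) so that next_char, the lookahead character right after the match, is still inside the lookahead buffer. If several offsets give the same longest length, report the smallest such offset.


Try each offset into the search buffer:
  offset=1 (pos 4, char 'b'): match length 0
  offset=2 (pos 3, char 'd'): match length 0
  offset=3 (pos 2, char 'd'): match length 0
  offset=4 (pos 1, char 'a'): match length 2
  offset=5 (pos 0, char 'd'): match length 0
Longest match has length 2 at offset 4.
next_char = character at position 5 + 2 = 7 -> 'a'

Best match: offset=4, length=2 (matching 'ad' starting at position 1)
LZ77 triple: (4, 2, 'a')


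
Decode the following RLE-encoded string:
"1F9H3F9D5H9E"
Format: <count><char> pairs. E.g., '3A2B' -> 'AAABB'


Expanding each <count><char> pair:
  1F -> 'F'
  9H -> 'HHHHHHHHH'
  3F -> 'FFF'
  9D -> 'DDDDDDDDD'
  5H -> 'HHHHH'
  9E -> 'EEEEEEEEE'

Decoded = FHHHHHHHHHFFFDDDDDDDDDHHHHHEEEEEEEEE


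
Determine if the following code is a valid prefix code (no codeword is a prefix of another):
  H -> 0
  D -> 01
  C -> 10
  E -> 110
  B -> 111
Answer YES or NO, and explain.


Checking each pair (does one codeword prefix another?):
  H='0' vs D='01': prefix -- VIOLATION

NO -- this is NOT a valid prefix code. H (0) is a prefix of D (01).


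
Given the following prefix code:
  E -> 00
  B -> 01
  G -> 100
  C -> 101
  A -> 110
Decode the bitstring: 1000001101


Decoding step by step:
Bits 100 -> G
Bits 00 -> E
Bits 01 -> B
Bits 101 -> C


Decoded message: GEBC


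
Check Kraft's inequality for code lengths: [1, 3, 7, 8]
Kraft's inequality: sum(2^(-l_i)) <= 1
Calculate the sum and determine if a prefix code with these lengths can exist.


Sum = 2^(-1) + 2^(-3) + 2^(-7) + 2^(-8)
    = 0.5 + 0.125 + 0.0078125 + 0.00390625
    = 163/256 = 0.63671875
Since 0.63671875 <= 1, Kraft's inequality IS satisfied.
A prefix code with these lengths CAN exist.

Kraft sum = 0.63671875. Satisfied.


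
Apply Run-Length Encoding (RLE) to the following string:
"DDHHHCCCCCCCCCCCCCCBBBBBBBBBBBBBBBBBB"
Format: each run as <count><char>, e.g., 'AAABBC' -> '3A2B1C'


Scanning runs left to right:
  i=0: run of 'D' x 2 -> '2D'
  i=2: run of 'H' x 3 -> '3H'
  i=5: run of 'C' x 14 -> '14C'
  i=19: run of 'B' x 18 -> '18B'

RLE = 2D3H14C18B


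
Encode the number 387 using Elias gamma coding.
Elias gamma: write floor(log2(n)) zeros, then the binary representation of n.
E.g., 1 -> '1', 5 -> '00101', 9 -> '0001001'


num_bits = floor(log2(387)) + 1 = 9
leading_zeros = num_bits - 1 = 8
binary(387) = 110000011

Elias gamma(387) = '00000000' + '110000011' = 00000000110000011 (17 bits)


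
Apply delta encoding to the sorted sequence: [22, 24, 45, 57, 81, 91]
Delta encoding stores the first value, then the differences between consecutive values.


First value: 22
Deltas:
  24 - 22 = 2
  45 - 24 = 21
  57 - 45 = 12
  81 - 57 = 24
  91 - 81 = 10


Delta encoded: [22, 2, 21, 12, 24, 10]


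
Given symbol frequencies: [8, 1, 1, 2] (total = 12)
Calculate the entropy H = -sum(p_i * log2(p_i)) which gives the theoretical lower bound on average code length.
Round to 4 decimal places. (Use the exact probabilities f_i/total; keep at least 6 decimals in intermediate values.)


Per-symbol terms -p_i * log2(p_i) with p_i = f_i/12:
  p = 8/12 = 0.666667: log2(p) = -0.584963, -p*log2(p) = 0.389975
  p = 1/12 = 0.083333: log2(p) = -3.584963, -p*log2(p) = 0.298747
  p = 1/12 = 0.083333: log2(p) = -3.584963, -p*log2(p) = 0.298747
  p = 2/12 = 0.166667: log2(p) = -2.584963, -p*log2(p) = 0.430827
H = 0.389975 + 0.298747 + 0.298747 + 0.430827 = 1.418296

H = 1.4183 bits/symbol


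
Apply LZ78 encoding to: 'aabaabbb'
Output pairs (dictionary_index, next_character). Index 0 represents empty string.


LZ78 encoding steps:
Dictionary: {0: ''}
Step 1: w='' (idx 0), next='a' -> output (0, 'a'), add 'a' as idx 1
Step 2: w='a' (idx 1), next='b' -> output (1, 'b'), add 'ab' as idx 2
Step 3: w='a' (idx 1), next='a' -> output (1, 'a'), add 'aa' as idx 3
Step 4: w='' (idx 0), next='b' -> output (0, 'b'), add 'b' as idx 4
Step 5: w='b' (idx 4), next='b' -> output (4, 'b'), add 'bb' as idx 5


Encoded: [(0, 'a'), (1, 'b'), (1, 'a'), (0, 'b'), (4, 'b')]


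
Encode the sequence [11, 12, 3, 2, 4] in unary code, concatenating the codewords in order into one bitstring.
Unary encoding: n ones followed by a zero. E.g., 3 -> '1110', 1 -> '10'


Encode each number as n ones followed by a terminating 0:
  11 -> 111111111110 (12 bits)
  12 -> 1111111111110 (13 bits)
  3 -> 1110 (4 bits)
  2 -> 110 (3 bits)
  4 -> 11110 (5 bits)
Total length = 12 + 13 + 4 + 3 + 5 = 37 bits.

Unary([11, 12, 3, 2, 4]) = 1111111111101111111111110111011011110 (37 bits)


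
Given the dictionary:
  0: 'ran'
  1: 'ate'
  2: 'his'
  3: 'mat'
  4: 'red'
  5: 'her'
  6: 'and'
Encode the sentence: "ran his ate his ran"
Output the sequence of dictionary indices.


Look up each word in the dictionary:
  'ran' -> 0
  'his' -> 2
  'ate' -> 1
  'his' -> 2
  'ran' -> 0

Encoded: [0, 2, 1, 2, 0]


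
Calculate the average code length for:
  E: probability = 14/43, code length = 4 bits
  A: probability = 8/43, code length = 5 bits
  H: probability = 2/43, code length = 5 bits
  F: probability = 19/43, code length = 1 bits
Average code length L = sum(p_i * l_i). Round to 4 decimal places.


Weighted contributions p_i * l_i:
  E: (14/43) * 4 = 56/43
  A: (8/43) * 5 = 40/43
  H: (2/43) * 5 = 10/43
  F: (19/43) * 1 = 19/43
Sum = (56 + 40 + 10 + 19)/43 = 125/43

L = 125/43 = 2.9070 bits/symbol


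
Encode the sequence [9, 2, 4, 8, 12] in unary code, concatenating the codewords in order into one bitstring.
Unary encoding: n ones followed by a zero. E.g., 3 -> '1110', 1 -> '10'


Encode each number as n ones followed by a terminating 0:
  9 -> 1111111110 (10 bits)
  2 -> 110 (3 bits)
  4 -> 11110 (5 bits)
  8 -> 111111110 (9 bits)
  12 -> 1111111111110 (13 bits)
Total length = 10 + 3 + 5 + 9 + 13 = 40 bits.

Unary([9, 2, 4, 8, 12]) = 1111111110110111101111111101111111111110 (40 bits)


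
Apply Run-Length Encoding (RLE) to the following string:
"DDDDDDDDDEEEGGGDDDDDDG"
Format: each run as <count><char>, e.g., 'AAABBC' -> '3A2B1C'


Scanning runs left to right:
  i=0: run of 'D' x 9 -> '9D'
  i=9: run of 'E' x 3 -> '3E'
  i=12: run of 'G' x 3 -> '3G'
  i=15: run of 'D' x 6 -> '6D'
  i=21: run of 'G' x 1 -> '1G'

RLE = 9D3E3G6D1G


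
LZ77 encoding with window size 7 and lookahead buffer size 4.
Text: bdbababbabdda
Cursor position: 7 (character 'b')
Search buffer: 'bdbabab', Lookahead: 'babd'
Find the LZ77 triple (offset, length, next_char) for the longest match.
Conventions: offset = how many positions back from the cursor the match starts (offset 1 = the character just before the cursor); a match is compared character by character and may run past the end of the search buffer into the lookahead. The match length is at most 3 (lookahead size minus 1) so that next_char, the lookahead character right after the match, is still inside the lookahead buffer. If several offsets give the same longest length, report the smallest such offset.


Try each offset into the search buffer:
  offset=1 (pos 6, char 'b'): match length 1
  offset=2 (pos 5, char 'a'): match length 0
  offset=3 (pos 4, char 'b'): match length 3
  offset=4 (pos 3, char 'a'): match length 0
  offset=5 (pos 2, char 'b'): match length 3
  offset=6 (pos 1, char 'd'): match length 0
  offset=7 (pos 0, char 'b'): match length 1
Longest match has length 3, found at offsets 3, 5; take the smallest, offset 3.
next_char = character at position 7 + 3 = 10 -> 'd'

Best match: offset=3, length=3 (matching 'bab' starting at position 4)
LZ77 triple: (3, 3, 'd')


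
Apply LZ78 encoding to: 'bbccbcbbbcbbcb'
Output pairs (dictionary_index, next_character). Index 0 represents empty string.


LZ78 encoding steps:
Dictionary: {0: ''}
Step 1: w='' (idx 0), next='b' -> output (0, 'b'), add 'b' as idx 1
Step 2: w='b' (idx 1), next='c' -> output (1, 'c'), add 'bc' as idx 2
Step 3: w='' (idx 0), next='c' -> output (0, 'c'), add 'c' as idx 3
Step 4: w='bc' (idx 2), next='b' -> output (2, 'b'), add 'bcb' as idx 4
Step 5: w='b' (idx 1), next='b' -> output (1, 'b'), add 'bb' as idx 5
Step 6: w='c' (idx 3), next='b' -> output (3, 'b'), add 'cb' as idx 6
Step 7: w='bcb' (idx 4), end of input -> output (4, '')


Encoded: [(0, 'b'), (1, 'c'), (0, 'c'), (2, 'b'), (1, 'b'), (3, 'b'), (4, '')]


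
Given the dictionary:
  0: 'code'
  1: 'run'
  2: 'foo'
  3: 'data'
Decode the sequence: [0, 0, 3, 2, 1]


Look up each index in the dictionary:
  0 -> 'code'
  0 -> 'code'
  3 -> 'data'
  2 -> 'foo'
  1 -> 'run'

Decoded: "code code data foo run"


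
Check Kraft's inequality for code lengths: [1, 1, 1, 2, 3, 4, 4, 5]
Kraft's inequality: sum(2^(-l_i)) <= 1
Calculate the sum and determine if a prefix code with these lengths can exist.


Sum = 2^(-1) + 2^(-1) + 2^(-1) + 2^(-2) + 2^(-3) + 2^(-4) + 2^(-4) + 2^(-5)
    = 0.5 + 0.5 + 0.5 + 0.25 + 0.125 + 0.0625 + 0.0625 + 0.03125
    = 65/32 = 2.03125
Since 2.03125 > 1, Kraft's inequality is NOT satisfied.
A prefix code with these lengths CANNOT exist.

Kraft sum = 2.03125. Not satisfied.


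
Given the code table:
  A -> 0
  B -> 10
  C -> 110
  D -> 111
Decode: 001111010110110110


Decoding:
0 -> A
0 -> A
111 -> D
10 -> B
10 -> B
110 -> C
110 -> C
110 -> C


Result: AADBBCCC


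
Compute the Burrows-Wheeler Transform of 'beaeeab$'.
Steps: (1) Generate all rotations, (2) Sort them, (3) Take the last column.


Rotations (sorted):
  0: $beaeeab -> last char: b
  1: ab$beaee -> last char: e
  2: aeeab$be -> last char: e
  3: b$beaeea -> last char: a
  4: beaeeab$ -> last char: $
  5: eab$beae -> last char: e
  6: eaeeab$b -> last char: b
  7: eeab$bea -> last char: a


BWT = beea$eba


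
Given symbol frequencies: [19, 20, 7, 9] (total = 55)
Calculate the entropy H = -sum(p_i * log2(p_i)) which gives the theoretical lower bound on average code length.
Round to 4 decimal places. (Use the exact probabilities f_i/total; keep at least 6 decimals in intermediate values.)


Per-symbol terms -p_i * log2(p_i) with p_i = f_i/55:
  p = 19/55 = 0.345455: log2(p) = -1.533432, -p*log2(p) = 0.529731
  p = 20/55 = 0.363636: log2(p) = -1.459432, -p*log2(p) = 0.530702
  p = 7/55 = 0.127273: log2(p) = -2.974005, -p*log2(p) = 0.378510
  p = 9/55 = 0.163636: log2(p) = -2.611435, -p*log2(p) = 0.427326
H = 0.529731 + 0.530702 + 0.378510 + 0.427326 = 1.866269

H = 1.8663 bits/symbol


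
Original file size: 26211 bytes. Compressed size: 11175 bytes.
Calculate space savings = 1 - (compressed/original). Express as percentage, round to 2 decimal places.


ratio = compressed/original = 11175/26211 = 0.426348
savings = 1 - ratio = 1 - 0.426348 = 0.573652
as a percentage: 0.573652 * 100 = 57.37%

Space savings = 1 - 11175/26211 = 57.37%


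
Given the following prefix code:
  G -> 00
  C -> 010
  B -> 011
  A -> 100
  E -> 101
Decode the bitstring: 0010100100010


Decoding step by step:
Bits 00 -> G
Bits 101 -> E
Bits 00 -> G
Bits 100 -> A
Bits 010 -> C


Decoded message: GEGAC


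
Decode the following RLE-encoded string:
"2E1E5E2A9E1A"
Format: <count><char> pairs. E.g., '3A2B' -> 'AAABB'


Expanding each <count><char> pair:
  2E -> 'EE'
  1E -> 'E'
  5E -> 'EEEEE'
  2A -> 'AA'
  9E -> 'EEEEEEEEE'
  1A -> 'A'

Decoded = EEEEEEEEAAEEEEEEEEEA


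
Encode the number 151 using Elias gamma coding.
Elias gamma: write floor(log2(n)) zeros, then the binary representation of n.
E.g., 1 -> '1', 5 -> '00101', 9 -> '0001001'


num_bits = floor(log2(151)) + 1 = 8
leading_zeros = num_bits - 1 = 7
binary(151) = 10010111

Elias gamma(151) = '0000000' + '10010111' = 000000010010111 (15 bits)


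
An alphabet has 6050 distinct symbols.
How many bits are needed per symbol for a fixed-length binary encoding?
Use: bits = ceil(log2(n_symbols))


log2(6050) = 12.5627
Bracket: 2^12 = 4096 < 6050 <= 2^13 = 8192
So ceil(log2(6050)) = 13

bits = ceil(log2(6050)) = ceil(12.5627) = 13 bits


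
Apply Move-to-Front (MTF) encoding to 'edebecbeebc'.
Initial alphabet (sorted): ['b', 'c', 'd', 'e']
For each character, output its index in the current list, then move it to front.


MTF encoding:
'e': index 3 in ['b', 'c', 'd', 'e'] -> ['e', 'b', 'c', 'd']
'd': index 3 in ['e', 'b', 'c', 'd'] -> ['d', 'e', 'b', 'c']
'e': index 1 in ['d', 'e', 'b', 'c'] -> ['e', 'd', 'b', 'c']
'b': index 2 in ['e', 'd', 'b', 'c'] -> ['b', 'e', 'd', 'c']
'e': index 1 in ['b', 'e', 'd', 'c'] -> ['e', 'b', 'd', 'c']
'c': index 3 in ['e', 'b', 'd', 'c'] -> ['c', 'e', 'b', 'd']
'b': index 2 in ['c', 'e', 'b', 'd'] -> ['b', 'c', 'e', 'd']
'e': index 2 in ['b', 'c', 'e', 'd'] -> ['e', 'b', 'c', 'd']
'e': index 0 in ['e', 'b', 'c', 'd'] -> ['e', 'b', 'c', 'd']
'b': index 1 in ['e', 'b', 'c', 'd'] -> ['b', 'e', 'c', 'd']
'c': index 2 in ['b', 'e', 'c', 'd'] -> ['c', 'b', 'e', 'd']


Output: [3, 3, 1, 2, 1, 3, 2, 2, 0, 1, 2]


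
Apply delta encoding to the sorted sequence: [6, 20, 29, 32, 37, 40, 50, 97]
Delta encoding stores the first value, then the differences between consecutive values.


First value: 6
Deltas:
  20 - 6 = 14
  29 - 20 = 9
  32 - 29 = 3
  37 - 32 = 5
  40 - 37 = 3
  50 - 40 = 10
  97 - 50 = 47


Delta encoded: [6, 14, 9, 3, 5, 3, 10, 47]


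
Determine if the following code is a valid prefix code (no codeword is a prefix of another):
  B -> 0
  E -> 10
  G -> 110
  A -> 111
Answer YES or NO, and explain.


Checking each pair (does one codeword prefix another?):
  B='0' vs E='10': no prefix
  B='0' vs G='110': no prefix
  B='0' vs A='111': no prefix
  E='10' vs B='0': no prefix
  E='10' vs G='110': no prefix
  E='10' vs A='111': no prefix
  G='110' vs B='0': no prefix
  G='110' vs E='10': no prefix
  G='110' vs A='111': no prefix
  A='111' vs B='0': no prefix
  A='111' vs E='10': no prefix
  A='111' vs G='110': no prefix
No violation found over all pairs.

YES -- this is a valid prefix code. No codeword is a prefix of any other codeword.


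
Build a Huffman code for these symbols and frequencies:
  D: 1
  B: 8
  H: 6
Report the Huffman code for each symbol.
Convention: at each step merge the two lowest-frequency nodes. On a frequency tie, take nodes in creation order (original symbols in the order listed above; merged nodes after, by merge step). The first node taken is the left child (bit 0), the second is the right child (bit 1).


Huffman tree construction:
Step 1: Merge D(1) + H(6) = 7
Step 2: Merge (D+H)(7) + B(8) = 15
Read each symbol's code off the tree from the root (left child = 0, right child = 1).

Codes:
  D: 00 (length 2)
  B: 1 (length 1)
  H: 01 (length 2)
Average code length: 22/15 = 1.4667 bits/symbol


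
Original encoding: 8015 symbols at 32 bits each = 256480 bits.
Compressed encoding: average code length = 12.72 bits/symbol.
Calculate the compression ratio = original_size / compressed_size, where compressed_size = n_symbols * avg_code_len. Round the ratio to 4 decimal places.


original_size = n_symbols * orig_bits = 8015 * 32 = 256480 bits
compressed_size = n_symbols * avg_code_len = 8015 * 12.72 = 101950.8 bits
ratio = original_size / compressed_size = 256480 / 101950.8 = 2.5157

Compression ratio = 2.5157


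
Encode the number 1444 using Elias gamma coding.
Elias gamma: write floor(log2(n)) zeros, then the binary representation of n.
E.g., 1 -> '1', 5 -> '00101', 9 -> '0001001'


num_bits = floor(log2(1444)) + 1 = 11
leading_zeros = num_bits - 1 = 10
binary(1444) = 10110100100

Elias gamma(1444) = '0000000000' + '10110100100' = 000000000010110100100 (21 bits)


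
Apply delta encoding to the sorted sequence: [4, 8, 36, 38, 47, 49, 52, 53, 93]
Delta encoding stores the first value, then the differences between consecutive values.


First value: 4
Deltas:
  8 - 4 = 4
  36 - 8 = 28
  38 - 36 = 2
  47 - 38 = 9
  49 - 47 = 2
  52 - 49 = 3
  53 - 52 = 1
  93 - 53 = 40


Delta encoded: [4, 4, 28, 2, 9, 2, 3, 1, 40]


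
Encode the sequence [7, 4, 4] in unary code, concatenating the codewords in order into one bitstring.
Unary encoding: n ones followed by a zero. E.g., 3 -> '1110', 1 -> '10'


Encode each number as n ones followed by a terminating 0:
  7 -> 11111110 (8 bits)
  4 -> 11110 (5 bits)
  4 -> 11110 (5 bits)
Total length = 8 + 5 + 5 = 18 bits.

Unary([7, 4, 4]) = 111111101111011110 (18 bits)


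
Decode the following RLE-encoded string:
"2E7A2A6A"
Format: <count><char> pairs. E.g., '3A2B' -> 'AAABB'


Expanding each <count><char> pair:
  2E -> 'EE'
  7A -> 'AAAAAAA'
  2A -> 'AA'
  6A -> 'AAAAAA'

Decoded = EEAAAAAAAAAAAAAAA


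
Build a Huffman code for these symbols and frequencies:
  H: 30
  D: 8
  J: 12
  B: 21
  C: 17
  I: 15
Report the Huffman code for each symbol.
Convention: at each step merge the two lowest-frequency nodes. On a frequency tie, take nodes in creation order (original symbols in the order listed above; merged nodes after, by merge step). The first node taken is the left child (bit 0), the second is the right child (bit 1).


Huffman tree construction:
Step 1: Merge D(8) + J(12) = 20
Step 2: Merge I(15) + C(17) = 32
Step 3: Merge (D+J)(20) + B(21) = 41
Step 4: Merge H(30) + (I+C)(32) = 62
Step 5: Merge ((D+J)+B)(41) + (H+(I+C))(62) = 103
Read each symbol's code off the tree from the root (left child = 0, right child = 1).

Codes:
  H: 10 (length 2)
  D: 000 (length 3)
  J: 001 (length 3)
  B: 01 (length 2)
  C: 111 (length 3)
  I: 110 (length 3)
Average code length: 258/103 = 2.5049 bits/symbol


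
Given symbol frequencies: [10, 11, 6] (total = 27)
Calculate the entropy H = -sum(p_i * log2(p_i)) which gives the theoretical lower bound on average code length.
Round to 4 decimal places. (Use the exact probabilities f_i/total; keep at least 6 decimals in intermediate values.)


Per-symbol terms -p_i * log2(p_i) with p_i = f_i/27:
  p = 10/27 = 0.370370: log2(p) = -1.432959, -p*log2(p) = 0.530726
  p = 11/27 = 0.407407: log2(p) = -1.295456, -p*log2(p) = 0.527778
  p = 6/27 = 0.222222: log2(p) = -2.169925, -p*log2(p) = 0.482206
H = 0.530726 + 0.527778 + 0.482206 = 1.540710

H = 1.5407 bits/symbol


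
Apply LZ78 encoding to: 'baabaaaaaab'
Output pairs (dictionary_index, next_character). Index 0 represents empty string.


LZ78 encoding steps:
Dictionary: {0: ''}
Step 1: w='' (idx 0), next='b' -> output (0, 'b'), add 'b' as idx 1
Step 2: w='' (idx 0), next='a' -> output (0, 'a'), add 'a' as idx 2
Step 3: w='a' (idx 2), next='b' -> output (2, 'b'), add 'ab' as idx 3
Step 4: w='a' (idx 2), next='a' -> output (2, 'a'), add 'aa' as idx 4
Step 5: w='aa' (idx 4), next='a' -> output (4, 'a'), add 'aaa' as idx 5
Step 6: w='ab' (idx 3), end of input -> output (3, '')


Encoded: [(0, 'b'), (0, 'a'), (2, 'b'), (2, 'a'), (4, 'a'), (3, '')]


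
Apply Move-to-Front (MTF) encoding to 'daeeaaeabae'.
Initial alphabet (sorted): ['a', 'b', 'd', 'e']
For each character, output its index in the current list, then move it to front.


MTF encoding:
'd': index 2 in ['a', 'b', 'd', 'e'] -> ['d', 'a', 'b', 'e']
'a': index 1 in ['d', 'a', 'b', 'e'] -> ['a', 'd', 'b', 'e']
'e': index 3 in ['a', 'd', 'b', 'e'] -> ['e', 'a', 'd', 'b']
'e': index 0 in ['e', 'a', 'd', 'b'] -> ['e', 'a', 'd', 'b']
'a': index 1 in ['e', 'a', 'd', 'b'] -> ['a', 'e', 'd', 'b']
'a': index 0 in ['a', 'e', 'd', 'b'] -> ['a', 'e', 'd', 'b']
'e': index 1 in ['a', 'e', 'd', 'b'] -> ['e', 'a', 'd', 'b']
'a': index 1 in ['e', 'a', 'd', 'b'] -> ['a', 'e', 'd', 'b']
'b': index 3 in ['a', 'e', 'd', 'b'] -> ['b', 'a', 'e', 'd']
'a': index 1 in ['b', 'a', 'e', 'd'] -> ['a', 'b', 'e', 'd']
'e': index 2 in ['a', 'b', 'e', 'd'] -> ['e', 'a', 'b', 'd']


Output: [2, 1, 3, 0, 1, 0, 1, 1, 3, 1, 2]


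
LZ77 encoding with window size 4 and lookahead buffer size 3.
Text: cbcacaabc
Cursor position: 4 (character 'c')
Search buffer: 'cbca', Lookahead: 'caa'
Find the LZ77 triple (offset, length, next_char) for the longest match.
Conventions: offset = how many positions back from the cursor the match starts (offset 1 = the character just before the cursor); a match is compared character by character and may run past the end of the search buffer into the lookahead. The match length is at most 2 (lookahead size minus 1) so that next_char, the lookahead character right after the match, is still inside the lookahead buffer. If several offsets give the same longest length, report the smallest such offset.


Try each offset into the search buffer:
  offset=1 (pos 3, char 'a'): match length 0
  offset=2 (pos 2, char 'c'): match length 2
  offset=3 (pos 1, char 'b'): match length 0
  offset=4 (pos 0, char 'c'): match length 1
Longest match has length 2 at offset 2.
next_char = character at position 4 + 2 = 6 -> 'a'

Best match: offset=2, length=2 (matching 'ca' starting at position 2)
LZ77 triple: (2, 2, 'a')


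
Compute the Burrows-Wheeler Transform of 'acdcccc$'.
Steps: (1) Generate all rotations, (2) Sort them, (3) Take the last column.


Rotations (sorted):
  0: $acdcccc -> last char: c
  1: acdcccc$ -> last char: $
  2: c$acdccc -> last char: c
  3: cc$acdcc -> last char: c
  4: ccc$acdc -> last char: c
  5: cccc$acd -> last char: d
  6: cdcccc$a -> last char: a
  7: dcccc$ac -> last char: c


BWT = c$cccdac


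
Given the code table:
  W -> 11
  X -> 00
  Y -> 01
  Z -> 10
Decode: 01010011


Decoding:
01 -> Y
01 -> Y
00 -> X
11 -> W


Result: YYXW


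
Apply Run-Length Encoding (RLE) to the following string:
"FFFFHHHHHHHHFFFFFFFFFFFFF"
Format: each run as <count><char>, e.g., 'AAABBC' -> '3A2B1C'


Scanning runs left to right:
  i=0: run of 'F' x 4 -> '4F'
  i=4: run of 'H' x 8 -> '8H'
  i=12: run of 'F' x 13 -> '13F'

RLE = 4F8H13F


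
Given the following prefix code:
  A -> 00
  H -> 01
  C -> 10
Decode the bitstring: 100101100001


Decoding step by step:
Bits 10 -> C
Bits 01 -> H
Bits 01 -> H
Bits 10 -> C
Bits 00 -> A
Bits 01 -> H


Decoded message: CHHCAH


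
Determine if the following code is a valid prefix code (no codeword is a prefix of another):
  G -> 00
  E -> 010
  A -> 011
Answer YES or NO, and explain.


Checking each pair (does one codeword prefix another?):
  G='00' vs E='010': no prefix
  G='00' vs A='011': no prefix
  E='010' vs G='00': no prefix
  E='010' vs A='011': no prefix
  A='011' vs G='00': no prefix
  A='011' vs E='010': no prefix
No violation found over all pairs.

YES -- this is a valid prefix code. No codeword is a prefix of any other codeword.


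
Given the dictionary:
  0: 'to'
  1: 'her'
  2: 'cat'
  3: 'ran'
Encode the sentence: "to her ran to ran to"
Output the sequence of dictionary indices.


Look up each word in the dictionary:
  'to' -> 0
  'her' -> 1
  'ran' -> 3
  'to' -> 0
  'ran' -> 3
  'to' -> 0

Encoded: [0, 1, 3, 0, 3, 0]


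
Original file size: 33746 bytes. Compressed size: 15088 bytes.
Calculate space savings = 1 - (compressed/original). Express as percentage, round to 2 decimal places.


ratio = compressed/original = 15088/33746 = 0.447105
savings = 1 - ratio = 1 - 0.447105 = 0.552895
as a percentage: 0.552895 * 100 = 55.29%

Space savings = 1 - 15088/33746 = 55.29%


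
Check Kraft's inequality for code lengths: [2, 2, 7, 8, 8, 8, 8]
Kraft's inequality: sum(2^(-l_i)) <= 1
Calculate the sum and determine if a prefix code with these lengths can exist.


Sum = 2^(-2) + 2^(-2) + 2^(-7) + 2^(-8) + 2^(-8) + 2^(-8) + 2^(-8)
    = 0.25 + 0.25 + 0.0078125 + 0.00390625 + 0.00390625 + 0.00390625 + 0.00390625
    = 134/256 = 0.5234375
Since 0.5234375 <= 1, Kraft's inequality IS satisfied.
A prefix code with these lengths CAN exist.

Kraft sum = 0.5234375. Satisfied.


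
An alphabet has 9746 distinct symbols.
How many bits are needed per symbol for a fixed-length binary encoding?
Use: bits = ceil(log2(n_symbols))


log2(9746) = 13.2506
Bracket: 2^13 = 8192 < 9746 <= 2^14 = 16384
So ceil(log2(9746)) = 14

bits = ceil(log2(9746)) = ceil(13.2506) = 14 bits


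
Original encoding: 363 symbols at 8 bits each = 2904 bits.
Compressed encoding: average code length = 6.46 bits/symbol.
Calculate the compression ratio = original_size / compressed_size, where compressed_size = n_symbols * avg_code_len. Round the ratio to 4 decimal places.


original_size = n_symbols * orig_bits = 363 * 8 = 2904 bits
compressed_size = n_symbols * avg_code_len = 363 * 6.46 = 2344.98 bits
ratio = original_size / compressed_size = 2904 / 2344.98 = 1.2384

Compression ratio = 1.2384


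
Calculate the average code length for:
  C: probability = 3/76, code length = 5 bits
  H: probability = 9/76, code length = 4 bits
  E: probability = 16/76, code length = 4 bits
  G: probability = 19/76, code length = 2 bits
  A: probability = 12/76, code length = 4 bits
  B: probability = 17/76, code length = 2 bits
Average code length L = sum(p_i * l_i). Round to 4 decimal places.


Weighted contributions p_i * l_i:
  C: (3/76) * 5 = 15/76
  H: (9/76) * 4 = 36/76
  E: (16/76) * 4 = 64/76
  G: (19/76) * 2 = 38/76
  A: (12/76) * 4 = 48/76
  B: (17/76) * 2 = 34/76
Sum = (15 + 36 + 64 + 38 + 48 + 34)/76 = 235/76

L = 235/76 = 3.0921 bits/symbol


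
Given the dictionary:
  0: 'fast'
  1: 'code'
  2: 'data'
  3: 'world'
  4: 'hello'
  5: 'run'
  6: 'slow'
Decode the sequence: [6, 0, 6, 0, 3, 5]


Look up each index in the dictionary:
  6 -> 'slow'
  0 -> 'fast'
  6 -> 'slow'
  0 -> 'fast'
  3 -> 'world'
  5 -> 'run'

Decoded: "slow fast slow fast world run"
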